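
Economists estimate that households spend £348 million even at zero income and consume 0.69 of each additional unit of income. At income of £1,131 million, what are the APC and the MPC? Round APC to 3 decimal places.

MPC = 0.69 (the slope of the consumption function)
C = 348 + 0.69(1131) = 1128.39, so APC = 1128.39/1131 = 0.998

APC = 0.998; MPC = 0.69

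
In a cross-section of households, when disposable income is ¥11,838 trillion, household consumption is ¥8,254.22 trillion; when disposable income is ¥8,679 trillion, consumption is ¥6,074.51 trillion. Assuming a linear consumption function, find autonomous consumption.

MPC = ΔC/ΔY = (8254.22 − 6074.51)/(11838 − 8679) = 2179.71/3159 = 0.69
a = C − MPC·Y = 6074.51 − 0.69(8679) = 6074.51 − 5988.51 = 86

a = 86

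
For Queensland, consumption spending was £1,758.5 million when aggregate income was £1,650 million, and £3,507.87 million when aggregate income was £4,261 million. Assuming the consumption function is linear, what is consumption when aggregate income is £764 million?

MPC = (3507.87 − 1758.5)/(4261 − 1650) = 1749.37/2611 = 0.67
a = 1758.5 − 0.67(1650) = 1758.5 − 1105.5 = 653
C = 653 + 0.67(764) = 653 + 511.88 = 1164.88

C = 1164.88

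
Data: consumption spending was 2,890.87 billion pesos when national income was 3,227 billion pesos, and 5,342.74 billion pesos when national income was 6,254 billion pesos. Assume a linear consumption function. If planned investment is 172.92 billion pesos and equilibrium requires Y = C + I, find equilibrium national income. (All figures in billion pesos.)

Y = 2368

MPC = (5342.74 − 2890.87)/(6254 − 3227) = 2451.87/3027 = 0.81
a = 2890.87 − 0.81(3227) = 277
Equilibrium: Y = 277 + 0.81Y + 172.92
0.19Y = 449.92, so Y = 449.92/0.19 = 2368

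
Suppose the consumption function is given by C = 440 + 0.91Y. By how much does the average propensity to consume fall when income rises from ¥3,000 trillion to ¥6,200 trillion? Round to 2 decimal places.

ΔAPC = 0.08

At Y = 3000: C = 440 + 0.91(3000) = 3170, APC = 3170/3000 = 1.057
At Y = 6200: C = 6082, APC = 6082/6200 = 0.981
Fall in APC = 1.057 − 0.981 = 0.076 ≈ 0.08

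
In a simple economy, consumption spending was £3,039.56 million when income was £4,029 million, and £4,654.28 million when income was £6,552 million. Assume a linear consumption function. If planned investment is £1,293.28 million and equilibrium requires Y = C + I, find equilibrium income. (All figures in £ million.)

Y = 4873

MPC = (4654.28 − 3039.56)/(6552 − 4029) = 1614.72/2523 = 0.64
a = 3039.56 − 0.64(4029) = 461
Equilibrium: Y = 461 + 0.64Y + 1293.28
0.36Y = 1754.28, so Y = 1754.28/0.36 = 4873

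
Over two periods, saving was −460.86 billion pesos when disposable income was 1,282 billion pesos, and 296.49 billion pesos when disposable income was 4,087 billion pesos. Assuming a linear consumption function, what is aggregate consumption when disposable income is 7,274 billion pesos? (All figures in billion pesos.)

C = 6117.02

MPS = ΔS/ΔY = (296.49 − (-460.86))/(4087 − 1282) = 757.35/2805 = 0.27
MPC = 1 − MPS = 0.73
Autonomous saving = -460.86 − 0.27(1282) = -807, so a = 807
C = 807 + 0.73(7274) = 807 + 5310.02 = 6117.02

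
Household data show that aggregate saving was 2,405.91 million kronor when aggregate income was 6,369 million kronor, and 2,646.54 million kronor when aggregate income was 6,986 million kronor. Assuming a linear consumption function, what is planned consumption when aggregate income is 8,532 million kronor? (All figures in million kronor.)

C = 5282.52

MPS = ΔS/ΔY = (2646.54 − 2405.91)/(6986 − 6369) = 240.63/617 = 0.39
MPC = 1 − MPS = 0.61
Autonomous saving = 2405.91 − 0.39(6369) = -78, so a = 78
C = 78 + 0.61(8532) = 78 + 5204.52 = 5282.52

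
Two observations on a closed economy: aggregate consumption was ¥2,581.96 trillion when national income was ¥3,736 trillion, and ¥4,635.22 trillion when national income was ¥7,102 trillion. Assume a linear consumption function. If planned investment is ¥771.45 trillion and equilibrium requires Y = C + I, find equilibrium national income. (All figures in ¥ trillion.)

Y = 2755

MPC = (4635.22 − 2581.96)/(7102 − 3736) = 2053.26/3366 = 0.61
a = 2581.96 − 0.61(3736) = 303
Equilibrium: Y = 303 + 0.61Y + 771.45
0.39Y = 1074.45, so Y = 1074.45/0.39 = 2755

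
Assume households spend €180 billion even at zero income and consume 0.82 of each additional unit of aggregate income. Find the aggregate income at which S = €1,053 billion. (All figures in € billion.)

S = Y − C = -180 + 0.18Y
-180 + 0.18Y = 1053, so 0.18Y = 1233 and Y = 6850

Y = 6850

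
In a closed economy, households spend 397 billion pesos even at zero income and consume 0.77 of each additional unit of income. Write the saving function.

S = -397 + 0.23Y

S = Y − C = Y − (397 + 0.77Y) = -397 + (1 − 0.77)Y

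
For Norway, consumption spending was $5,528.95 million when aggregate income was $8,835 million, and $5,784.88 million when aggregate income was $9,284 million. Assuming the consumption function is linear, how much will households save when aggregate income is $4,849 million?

MPC = (5784.88 − 5528.95)/(9284 − 8835) = 255.93/449 = 0.57
a = 5528.95 − 0.57(8835) = 5528.95 − 5035.95 = 493
C = 493 + 0.57(4849) = 3256.93
S = 4849 − 3256.93 = 1592.07

S = 1592.07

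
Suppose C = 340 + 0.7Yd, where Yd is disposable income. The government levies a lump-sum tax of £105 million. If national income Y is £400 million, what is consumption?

C = 546.5

Yd = Y − T = 400 − 105 = 295
C = 340 + 0.7(295) = 340 + 206.5 = 546.5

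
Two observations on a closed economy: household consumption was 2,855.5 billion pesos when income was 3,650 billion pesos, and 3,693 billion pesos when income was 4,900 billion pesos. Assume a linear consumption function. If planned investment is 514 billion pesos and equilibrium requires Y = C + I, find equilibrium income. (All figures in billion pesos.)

Y = 2800

MPC = (3693 − 2855.5)/(4900 − 3650) = 837.5/1250 = 0.67
a = 2855.5 − 0.67(3650) = 410
Equilibrium: Y = 410 + 0.67Y + 514
0.33Y = 924, so Y = 924/0.33 = 2800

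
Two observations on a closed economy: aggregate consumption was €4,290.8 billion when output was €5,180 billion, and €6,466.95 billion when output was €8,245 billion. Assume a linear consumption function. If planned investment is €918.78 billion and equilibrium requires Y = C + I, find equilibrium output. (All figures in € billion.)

MPC = (6466.95 − 4290.8)/(8245 − 5180) = 2176.15/3065 = 0.71
a = 4290.8 − 0.71(5180) = 613
Equilibrium: Y = 613 + 0.71Y + 918.78
0.29Y = 1531.78, so Y = 1531.78/0.29 = 5282

Y = 5282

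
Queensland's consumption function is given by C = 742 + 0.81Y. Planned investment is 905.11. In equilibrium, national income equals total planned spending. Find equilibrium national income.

Y = 8669

Y = C + I = 742 + 0.81Y + 905.11
Y − 0.81Y = 1647.11
0.19Y = 1647.11, so Y = 1647.11/0.19 = 8669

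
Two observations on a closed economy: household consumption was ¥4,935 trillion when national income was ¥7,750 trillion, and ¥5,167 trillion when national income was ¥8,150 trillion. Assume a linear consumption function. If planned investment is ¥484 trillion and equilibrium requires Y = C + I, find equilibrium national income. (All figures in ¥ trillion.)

Y = 2200

MPC = (5167 − 4935)/(8150 − 7750) = 232/400 = 0.58
a = 4935 − 0.58(7750) = 440
Equilibrium: Y = 440 + 0.58Y + 484
0.42Y = 924, so Y = 924/0.42 = 2200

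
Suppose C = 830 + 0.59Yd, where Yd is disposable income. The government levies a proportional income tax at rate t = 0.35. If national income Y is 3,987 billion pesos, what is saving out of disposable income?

Yd = (1 − 0.35)(3987) = 0.65(3987) = 2591.55
C = 830 + 0.59(2591.55) = 830 + 1529.0145 = 2359.0145
S = Yd − C = 2591.55 − 2359.0145 = 232.5355

S = 232.5355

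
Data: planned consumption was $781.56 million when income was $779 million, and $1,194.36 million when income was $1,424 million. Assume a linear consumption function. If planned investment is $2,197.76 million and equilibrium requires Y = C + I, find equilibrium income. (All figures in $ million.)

MPC = (1194.36 − 781.56)/(1424 − 779) = 412.8/645 = 0.64
a = 781.56 − 0.64(779) = 283
Equilibrium: Y = 283 + 0.64Y + 2197.76
0.36Y = 2480.76, so Y = 2480.76/0.36 = 6891

Y = 6891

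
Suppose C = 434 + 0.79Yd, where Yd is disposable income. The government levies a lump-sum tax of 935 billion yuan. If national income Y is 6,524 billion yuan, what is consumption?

Yd = Y − T = 6524 − 935 = 5589
C = 434 + 0.79(5589) = 434 + 4415.31 = 4849.31

C = 4849.31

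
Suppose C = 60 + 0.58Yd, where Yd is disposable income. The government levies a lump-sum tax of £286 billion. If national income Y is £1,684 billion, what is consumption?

C = 870.84

Yd = Y − T = 1684 − 286 = 1398
C = 60 + 0.58(1398) = 60 + 810.84 = 870.84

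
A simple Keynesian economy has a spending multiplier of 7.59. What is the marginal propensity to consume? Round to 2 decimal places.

MPC = 0.87

k = 1/(1 − MPC), so 1 − MPC = 1/k = 1/7.59 = 0.1318
MPC = 1 − 0.1318 = 0.87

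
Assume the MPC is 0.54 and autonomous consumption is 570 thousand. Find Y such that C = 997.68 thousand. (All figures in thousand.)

Y = 792

570 + 0.54Y = 997.68
0.54Y = 427.68, so Y = 427.68/0.54 = 792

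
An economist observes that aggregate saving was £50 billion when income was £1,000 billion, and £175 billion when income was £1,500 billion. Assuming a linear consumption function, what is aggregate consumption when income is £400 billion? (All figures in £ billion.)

MPS = ΔS/ΔY = (175 − 50)/(1500 − 1000) = 125/500 = 0.25
MPC = 1 − MPS = 0.75
Autonomous saving = 50 − 0.25(1000) = -200, so a = 200
C = 200 + 0.75(400) = 200 + 300 = 500

C = 500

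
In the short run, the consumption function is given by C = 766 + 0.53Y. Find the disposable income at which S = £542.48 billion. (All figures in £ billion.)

S = Y − C = -766 + 0.47Y
-766 + 0.47Y = 542.48, so 0.47Y = 1308.48 and Y = 2784

Y = 2784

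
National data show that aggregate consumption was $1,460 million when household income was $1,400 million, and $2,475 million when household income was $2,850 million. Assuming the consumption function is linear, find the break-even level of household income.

Y = 1600

MPC = (2475 − 1460)/(2850 − 1400) = 1015/1450 = 0.7
a = 1460 − 0.7(1400) = 1460 − 980 = 480
Break-even: Y = a/(1−MPC) = 480/0.3 = 1600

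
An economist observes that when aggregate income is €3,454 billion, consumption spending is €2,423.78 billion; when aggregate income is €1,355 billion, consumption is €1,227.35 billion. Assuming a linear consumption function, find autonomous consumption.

a = 455

MPC = ΔC/ΔY = (2423.78 − 1227.35)/(3454 − 1355) = 1196.43/2099 = 0.57
a = C − MPC·Y = 1227.35 − 0.57(1355) = 1227.35 − 772.35 = 455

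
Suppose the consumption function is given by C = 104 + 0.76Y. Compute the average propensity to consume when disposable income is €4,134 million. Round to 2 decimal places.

C = 104 + 0.76(4134) = 3245.84
APC = C/Y = 3245.84/4134 = 0.79

APC = 0.79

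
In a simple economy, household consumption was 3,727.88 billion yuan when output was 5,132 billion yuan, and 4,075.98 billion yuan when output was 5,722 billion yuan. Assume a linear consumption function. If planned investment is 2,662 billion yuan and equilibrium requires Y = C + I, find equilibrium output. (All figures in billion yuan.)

Y = 8200

MPC = (4075.98 − 3727.88)/(5722 − 5132) = 348.1/590 = 0.59
a = 3727.88 − 0.59(5132) = 700
Equilibrium: Y = 700 + 0.59Y + 2662
0.41Y = 3362, so Y = 3362/0.41 = 8200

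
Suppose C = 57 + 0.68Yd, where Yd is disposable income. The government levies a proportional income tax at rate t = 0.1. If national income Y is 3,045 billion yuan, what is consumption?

C = 1920.54

Yd = (1 − 0.1)(3045) = 0.9(3045) = 2740.5
C = 57 + 0.68(2740.5) = 57 + 1863.54 = 1920.54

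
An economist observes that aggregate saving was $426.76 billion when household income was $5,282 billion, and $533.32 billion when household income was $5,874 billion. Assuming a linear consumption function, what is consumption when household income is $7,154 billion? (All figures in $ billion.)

C = 6390.28

MPS = ΔS/ΔY = (533.32 − 426.76)/(5874 − 5282) = 106.56/592 = 0.18
MPC = 1 − MPS = 0.82
Autonomous saving = 426.76 − 0.18(5282) = -524, so a = 524
C = 524 + 0.82(7154) = 524 + 5866.28 = 6390.28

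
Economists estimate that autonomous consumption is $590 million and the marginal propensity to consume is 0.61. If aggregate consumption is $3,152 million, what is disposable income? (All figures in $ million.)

Y = 4200

590 + 0.61Y = 3152
0.61Y = 2562, so Y = 2562/0.61 = 4200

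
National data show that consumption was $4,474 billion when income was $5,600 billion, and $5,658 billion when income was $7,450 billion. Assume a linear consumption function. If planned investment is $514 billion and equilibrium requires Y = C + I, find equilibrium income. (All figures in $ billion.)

Y = 3900

MPC = (5658 − 4474)/(7450 − 5600) = 1184/1850 = 0.64
a = 4474 − 0.64(5600) = 890
Equilibrium: Y = 890 + 0.64Y + 514
0.36Y = 1404, so Y = 1404/0.36 = 3900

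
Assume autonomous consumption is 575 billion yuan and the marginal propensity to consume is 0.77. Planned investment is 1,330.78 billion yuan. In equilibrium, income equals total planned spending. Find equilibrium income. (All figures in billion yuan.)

Y = 8286

Y = C + I = 575 + 0.77Y + 1330.78
Y − 0.77Y = 1905.78
0.23Y = 1905.78, so Y = 1905.78/0.23 = 8286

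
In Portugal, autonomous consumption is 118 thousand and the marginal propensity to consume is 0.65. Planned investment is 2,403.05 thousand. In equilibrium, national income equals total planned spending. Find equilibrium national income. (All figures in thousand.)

Y = 7203

Y = C + I = 118 + 0.65Y + 2403.05
Y − 0.65Y = 2521.05
0.35Y = 2521.05, so Y = 2521.05/0.35 = 7203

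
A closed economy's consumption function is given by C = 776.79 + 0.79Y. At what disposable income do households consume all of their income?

Y = 3699

At break-even, C = Y: 776.79 + 0.79Y = Y
0.21Y = 776.79, so Y = 776.79/0.21 = 3699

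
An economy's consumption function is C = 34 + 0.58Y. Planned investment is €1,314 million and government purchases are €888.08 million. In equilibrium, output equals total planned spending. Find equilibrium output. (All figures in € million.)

Y = 5324

Y = C + I + G = 34 + 0.58Y + 1314 + 888.08
Y − 0.58Y = 2236.08
0.42Y = 2236.08, so Y = 2236.08/0.42 = 5324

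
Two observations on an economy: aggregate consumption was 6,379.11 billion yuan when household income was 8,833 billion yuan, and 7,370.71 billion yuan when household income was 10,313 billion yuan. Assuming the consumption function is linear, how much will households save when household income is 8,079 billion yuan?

S = 2205.07

MPC = (7370.71 − 6379.11)/(10313 − 8833) = 991.6/1480 = 0.67
a = 6379.11 − 0.67(8833) = 6379.11 − 5918.11 = 461
C = 461 + 0.67(8079) = 5873.93
S = 8079 − 5873.93 = 2205.07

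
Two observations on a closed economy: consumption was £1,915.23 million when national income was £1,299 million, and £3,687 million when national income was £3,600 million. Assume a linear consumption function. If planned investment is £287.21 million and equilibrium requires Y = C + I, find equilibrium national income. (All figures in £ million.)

Y = 5227

MPC = (3687 − 1915.23)/(3600 − 1299) = 1771.77/2301 = 0.77
a = 1915.23 − 0.77(1299) = 915
Equilibrium: Y = 915 + 0.77Y + 287.21
0.23Y = 1202.21, so Y = 1202.21/0.23 = 5227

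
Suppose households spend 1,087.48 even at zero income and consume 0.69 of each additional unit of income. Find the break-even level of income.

At break-even, C = Y: 1087.48 + 0.69Y = Y
0.31Y = 1087.48, so Y = 1087.48/0.31 = 3508

Y = 3508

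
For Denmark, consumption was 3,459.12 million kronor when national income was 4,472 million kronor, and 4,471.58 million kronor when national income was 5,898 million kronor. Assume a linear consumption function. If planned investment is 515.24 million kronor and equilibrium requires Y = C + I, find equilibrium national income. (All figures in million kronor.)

MPC = (4471.58 − 3459.12)/(5898 − 4472) = 1012.46/1426 = 0.71
a = 3459.12 − 0.71(4472) = 284
Equilibrium: Y = 284 + 0.71Y + 515.24
0.29Y = 799.24, so Y = 799.24/0.29 = 2756

Y = 2756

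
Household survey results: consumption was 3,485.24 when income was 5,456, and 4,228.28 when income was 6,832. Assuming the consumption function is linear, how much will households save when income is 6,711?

S = 2548.06

MPC = (4228.28 − 3485.24)/(6832 − 5456) = 743.04/1376 = 0.54
a = 3485.24 − 0.54(5456) = 3485.24 − 2946.24 = 539
C = 539 + 0.54(6711) = 4162.94
S = 6711 − 4162.94 = 2548.06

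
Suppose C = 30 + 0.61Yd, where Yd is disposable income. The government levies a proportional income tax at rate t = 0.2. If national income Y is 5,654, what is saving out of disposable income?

Yd = (1 − 0.2)(5654) = 0.8(5654) = 4523.2
C = 30 + 0.61(4523.2) = 30 + 2759.152 = 2789.152
S = Yd − C = 4523.2 − 2789.152 = 1734.048

S = 1734.048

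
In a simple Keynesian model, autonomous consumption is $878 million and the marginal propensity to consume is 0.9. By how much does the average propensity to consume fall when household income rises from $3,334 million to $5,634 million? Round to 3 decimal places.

At Y = 3334: C = 878 + 0.9(3334) = 3878.6, APC = 3878.6/3334 = 1.1633
At Y = 5634: C = 5948.6, APC = 5948.6/5634 = 1.0558
Fall in APC = 1.1633 − 1.0558 = 0.1075 ≈ 0.108

ΔAPC = 0.108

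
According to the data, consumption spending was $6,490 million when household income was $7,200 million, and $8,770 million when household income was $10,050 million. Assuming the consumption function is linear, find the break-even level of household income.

Y = 3650

MPC = (8770 − 6490)/(10050 − 7200) = 2280/2850 = 0.8
a = 6490 − 0.8(7200) = 6490 − 5760 = 730
Break-even: Y = a/(1−MPC) = 730/0.2 = 3650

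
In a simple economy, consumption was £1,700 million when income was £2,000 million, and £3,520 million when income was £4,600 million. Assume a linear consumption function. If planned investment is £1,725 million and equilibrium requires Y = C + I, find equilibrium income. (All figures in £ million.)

Y = 6750

MPC = (3520 − 1700)/(4600 − 2000) = 1820/2600 = 0.7
a = 1700 − 0.7(2000) = 300
Equilibrium: Y = 300 + 0.7Y + 1725
0.3Y = 2025, so Y = 2025/0.3 = 6750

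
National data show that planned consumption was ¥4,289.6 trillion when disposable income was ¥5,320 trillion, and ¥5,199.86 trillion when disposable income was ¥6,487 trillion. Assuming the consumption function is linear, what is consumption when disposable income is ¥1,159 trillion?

MPC = (5199.86 − 4289.6)/(6487 − 5320) = 910.26/1167 = 0.78
a = 4289.6 − 0.78(5320) = 4289.6 − 4149.6 = 140
C = 140 + 0.78(1159) = 140 + 904.02 = 1044.02

C = 1044.02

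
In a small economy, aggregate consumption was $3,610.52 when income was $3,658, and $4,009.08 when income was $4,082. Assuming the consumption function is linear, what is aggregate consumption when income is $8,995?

MPC = (4009.08 − 3610.52)/(4082 − 3658) = 398.56/424 = 0.94
a = 3610.52 − 0.94(3658) = 3610.52 − 3438.52 = 172
C = 172 + 0.94(8995) = 172 + 8455.3 = 8627.3

C = 8627.3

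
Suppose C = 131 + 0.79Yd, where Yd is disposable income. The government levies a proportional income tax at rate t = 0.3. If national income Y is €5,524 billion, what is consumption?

Yd = (1 − 0.3)(5524) = 0.7(5524) = 3866.8
C = 131 + 0.79(3866.8) = 131 + 3054.772 = 3185.772

C = 3185.772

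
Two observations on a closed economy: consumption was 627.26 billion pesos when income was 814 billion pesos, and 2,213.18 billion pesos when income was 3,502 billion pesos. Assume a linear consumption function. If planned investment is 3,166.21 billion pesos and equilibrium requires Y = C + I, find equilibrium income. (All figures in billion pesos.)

MPC = (2213.18 − 627.26)/(3502 − 814) = 1585.92/2688 = 0.59
a = 627.26 − 0.59(814) = 147
Equilibrium: Y = 147 + 0.59Y + 3166.21
0.41Y = 3313.21, so Y = 3313.21/0.41 = 8081

Y = 8081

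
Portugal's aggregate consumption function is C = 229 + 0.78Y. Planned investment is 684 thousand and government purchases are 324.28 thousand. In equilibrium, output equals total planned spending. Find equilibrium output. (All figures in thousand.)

Y = 5624

Y = C + I + G = 229 + 0.78Y + 684 + 324.28
Y − 0.78Y = 1237.28
0.22Y = 1237.28, so Y = 1237.28/0.22 = 5624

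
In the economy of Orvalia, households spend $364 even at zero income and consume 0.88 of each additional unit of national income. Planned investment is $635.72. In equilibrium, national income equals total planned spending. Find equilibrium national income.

Y = C + I = 364 + 0.88Y + 635.72
Y − 0.88Y = 999.72
0.12Y = 999.72, so Y = 999.72/0.12 = 8331

Y = 8331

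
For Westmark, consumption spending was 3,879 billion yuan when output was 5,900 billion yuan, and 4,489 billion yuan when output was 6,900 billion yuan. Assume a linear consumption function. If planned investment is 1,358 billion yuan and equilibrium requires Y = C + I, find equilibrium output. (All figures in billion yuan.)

MPC = (4489 − 3879)/(6900 − 5900) = 610/1000 = 0.61
a = 3879 − 0.61(5900) = 280
Equilibrium: Y = 280 + 0.61Y + 1358
0.39Y = 1638, so Y = 1638/0.39 = 4200

Y = 4200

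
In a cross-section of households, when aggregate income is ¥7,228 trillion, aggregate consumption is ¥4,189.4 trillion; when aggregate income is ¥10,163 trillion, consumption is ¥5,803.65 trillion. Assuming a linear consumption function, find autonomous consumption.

MPC = ΔC/ΔY = (5803.65 − 4189.4)/(10163 − 7228) = 1614.25/2935 = 0.55
a = C − MPC·Y = 4189.4 − 0.55(7228) = 4189.4 − 3975.4 = 214

a = 214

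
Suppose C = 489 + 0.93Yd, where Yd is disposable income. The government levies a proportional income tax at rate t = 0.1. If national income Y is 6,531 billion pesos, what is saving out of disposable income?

S = -77.547

Yd = (1 − 0.1)(6531) = 0.9(6531) = 5877.9
C = 489 + 0.93(5877.9) = 489 + 5466.447 = 5955.447
S = Yd − C = 5877.9 − 5955.447 = -77.547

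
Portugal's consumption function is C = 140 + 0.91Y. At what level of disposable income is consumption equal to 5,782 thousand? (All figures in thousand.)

140 + 0.91Y = 5782
0.91Y = 5642, so Y = 5642/0.91 = 6200

Y = 6200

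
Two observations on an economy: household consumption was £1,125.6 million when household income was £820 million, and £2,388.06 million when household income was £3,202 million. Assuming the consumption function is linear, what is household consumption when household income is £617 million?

C = 1018.01

MPC = (2388.06 − 1125.6)/(3202 − 820) = 1262.46/2382 = 0.53
a = 1125.6 − 0.53(820) = 1125.6 − 434.6 = 691
C = 691 + 0.53(617) = 691 + 327.01 = 1018.01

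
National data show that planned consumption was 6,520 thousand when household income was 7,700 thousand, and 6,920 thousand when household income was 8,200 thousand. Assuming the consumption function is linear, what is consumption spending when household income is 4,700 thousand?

C = 4120

MPC = (6920 − 6520)/(8200 − 7700) = 400/500 = 0.8
a = 6520 − 0.8(7700) = 6520 − 6160 = 360
C = 360 + 0.8(4700) = 360 + 3760 = 4120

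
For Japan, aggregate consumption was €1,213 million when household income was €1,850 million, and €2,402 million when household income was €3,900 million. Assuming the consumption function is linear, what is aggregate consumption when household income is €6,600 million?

C = 3968

MPC = (2402 − 1213)/(3900 − 1850) = 1189/2050 = 0.58
a = 1213 − 0.58(1850) = 1213 − 1073 = 140
C = 140 + 0.58(6600) = 140 + 3828 = 3968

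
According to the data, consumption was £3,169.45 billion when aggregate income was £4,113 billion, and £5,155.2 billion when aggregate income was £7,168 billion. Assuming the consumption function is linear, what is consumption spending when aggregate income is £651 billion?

C = 919.15

MPC = (5155.2 − 3169.45)/(7168 − 4113) = 1985.75/3055 = 0.65
a = 3169.45 − 0.65(4113) = 3169.45 − 2673.45 = 496
C = 496 + 0.65(651) = 496 + 423.15 = 919.15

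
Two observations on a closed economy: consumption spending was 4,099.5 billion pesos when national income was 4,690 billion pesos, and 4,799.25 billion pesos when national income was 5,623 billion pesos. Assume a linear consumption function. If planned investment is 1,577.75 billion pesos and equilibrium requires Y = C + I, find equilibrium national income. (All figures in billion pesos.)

Y = 8639

MPC = (4799.25 − 4099.5)/(5623 − 4690) = 699.75/933 = 0.75
a = 4099.5 − 0.75(4690) = 582
Equilibrium: Y = 582 + 0.75Y + 1577.75
0.25Y = 2159.75, so Y = 2159.75/0.25 = 8639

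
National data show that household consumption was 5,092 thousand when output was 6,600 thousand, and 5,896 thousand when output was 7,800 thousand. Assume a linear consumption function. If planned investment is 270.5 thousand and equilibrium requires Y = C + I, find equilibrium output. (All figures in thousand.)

Y = 2850

MPC = (5896 − 5092)/(7800 − 6600) = 804/1200 = 0.67
a = 5092 − 0.67(6600) = 670
Equilibrium: Y = 670 + 0.67Y + 270.5
0.33Y = 940.5, so Y = 940.5/0.33 = 2850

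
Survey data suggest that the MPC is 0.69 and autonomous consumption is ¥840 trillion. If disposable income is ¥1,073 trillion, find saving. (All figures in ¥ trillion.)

S = -507.37

C = 840 + 0.69(1073) = 840 + 740.37 = 1580.37
S = Y − C = 1073 − 1580.37 = -507.37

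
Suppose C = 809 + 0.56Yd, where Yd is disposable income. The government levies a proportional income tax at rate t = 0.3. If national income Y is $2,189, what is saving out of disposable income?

S = -134.788

Yd = (1 − 0.3)(2189) = 0.7(2189) = 1532.3
C = 809 + 0.56(1532.3) = 809 + 858.088 = 1667.088
S = Yd − C = 1532.3 − 1667.088 = -134.788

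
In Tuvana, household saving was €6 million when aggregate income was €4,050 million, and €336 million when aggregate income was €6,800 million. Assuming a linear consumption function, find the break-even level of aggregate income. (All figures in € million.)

MPS = ΔS/ΔY = (336 − 6)/(6800 − 4050) = 330/2750 = 0.12
MPC = 1 − MPS = 0.88
From S(4050) = 6: −a + 0.12(4050) = 6, so a = 486 − 6 = 480
Break-even (S = 0): Y = a/MPS = 480/0.12 = 4000

Y = 4000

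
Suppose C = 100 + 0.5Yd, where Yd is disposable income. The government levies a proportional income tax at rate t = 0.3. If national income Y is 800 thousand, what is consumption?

C = 380

Yd = (1 − 0.3)(800) = 0.7(800) = 560
C = 100 + 0.5(560) = 100 + 280 = 380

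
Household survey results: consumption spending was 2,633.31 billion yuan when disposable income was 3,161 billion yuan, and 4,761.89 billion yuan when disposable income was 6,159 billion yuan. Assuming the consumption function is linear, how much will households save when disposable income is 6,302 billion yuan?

S = 1438.58

MPC = (4761.89 − 2633.31)/(6159 − 3161) = 2128.58/2998 = 0.71
a = 2633.31 − 0.71(3161) = 2633.31 − 2244.31 = 389
C = 389 + 0.71(6302) = 4863.42
S = 6302 − 4863.42 = 1438.58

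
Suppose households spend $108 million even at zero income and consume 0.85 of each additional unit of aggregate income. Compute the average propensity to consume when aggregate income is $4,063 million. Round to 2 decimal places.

APC = 0.88

C = 108 + 0.85(4063) = 3561.55
APC = C/Y = 3561.55/4063 = 0.88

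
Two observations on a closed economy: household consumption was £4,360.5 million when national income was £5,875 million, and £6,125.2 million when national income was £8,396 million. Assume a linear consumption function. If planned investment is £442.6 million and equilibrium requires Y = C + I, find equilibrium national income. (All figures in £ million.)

MPC = (6125.2 − 4360.5)/(8396 − 5875) = 1764.7/2521 = 0.7
a = 4360.5 − 0.7(5875) = 248
Equilibrium: Y = 248 + 0.7Y + 442.6
0.3Y = 690.6, so Y = 690.6/0.3 = 2302

Y = 2302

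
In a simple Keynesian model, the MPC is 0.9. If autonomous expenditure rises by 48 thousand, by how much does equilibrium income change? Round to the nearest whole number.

The multiplier is 1/(1 − MPC) = 1/0.1.
ΔY = 48/0.1 = 480.00 ≈ 480

ΔY ≈ 480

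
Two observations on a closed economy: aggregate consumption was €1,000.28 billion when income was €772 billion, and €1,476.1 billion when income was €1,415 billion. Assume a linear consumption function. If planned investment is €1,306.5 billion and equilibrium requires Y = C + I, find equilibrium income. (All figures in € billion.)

MPC = (1476.1 − 1000.28)/(1415 − 772) = 475.82/643 = 0.74
a = 1000.28 − 0.74(772) = 429
Equilibrium: Y = 429 + 0.74Y + 1306.5
0.26Y = 1735.5, so Y = 1735.5/0.26 = 6675

Y = 6675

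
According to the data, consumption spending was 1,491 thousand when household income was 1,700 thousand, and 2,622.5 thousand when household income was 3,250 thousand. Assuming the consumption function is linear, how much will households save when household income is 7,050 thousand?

S = 1653.5

MPC = (2622.5 − 1491)/(3250 − 1700) = 1131.5/1550 = 0.73
a = 1491 − 0.73(1700) = 1491 − 1241 = 250
C = 250 + 0.73(7050) = 5396.5
S = 7050 − 5396.5 = 1653.5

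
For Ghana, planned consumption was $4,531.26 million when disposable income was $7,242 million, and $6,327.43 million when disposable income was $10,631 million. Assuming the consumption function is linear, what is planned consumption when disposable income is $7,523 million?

C = 4680.19

MPC = (6327.43 − 4531.26)/(10631 − 7242) = 1796.17/3389 = 0.53
a = 4531.26 − 0.53(7242) = 4531.26 − 3838.26 = 693
C = 693 + 0.53(7523) = 693 + 3987.19 = 4680.19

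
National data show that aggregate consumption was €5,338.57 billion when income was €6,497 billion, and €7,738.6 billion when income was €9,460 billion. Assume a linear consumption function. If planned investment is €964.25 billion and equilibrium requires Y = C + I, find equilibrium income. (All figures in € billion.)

MPC = (7738.6 − 5338.57)/(9460 − 6497) = 2400.03/2963 = 0.81
a = 5338.57 − 0.81(6497) = 76
Equilibrium: Y = 76 + 0.81Y + 964.25
0.19Y = 1040.25, so Y = 1040.25/0.19 = 5475

Y = 5475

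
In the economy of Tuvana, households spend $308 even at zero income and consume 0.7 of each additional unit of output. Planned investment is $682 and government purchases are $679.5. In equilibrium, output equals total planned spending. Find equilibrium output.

Y = C + I + G = 308 + 0.7Y + 682 + 679.5
Y − 0.7Y = 1669.5
0.3Y = 1669.5, so Y = 1669.5/0.3 = 5565

Y = 5565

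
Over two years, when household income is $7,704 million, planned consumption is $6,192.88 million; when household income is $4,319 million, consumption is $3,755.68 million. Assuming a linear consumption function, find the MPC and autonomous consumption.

MPC = 0.72; a = 646

MPC = ΔC/ΔY = (6192.88 − 3755.68)/(7704 − 4319) = 2437.2/3385 = 0.72
a = C − MPC·Y = 3755.68 − 0.72(4319) = 3755.68 − 3109.68 = 646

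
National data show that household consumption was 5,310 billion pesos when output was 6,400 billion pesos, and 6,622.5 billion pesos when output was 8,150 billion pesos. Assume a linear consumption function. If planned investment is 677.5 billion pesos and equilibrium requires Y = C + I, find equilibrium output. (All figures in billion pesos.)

Y = 4750

MPC = (6622.5 − 5310)/(8150 − 6400) = 1312.5/1750 = 0.75
a = 5310 − 0.75(6400) = 510
Equilibrium: Y = 510 + 0.75Y + 677.5
0.25Y = 1187.5, so Y = 1187.5/0.25 = 4750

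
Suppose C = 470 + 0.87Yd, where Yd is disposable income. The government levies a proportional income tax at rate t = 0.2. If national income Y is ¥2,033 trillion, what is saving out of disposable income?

Yd = (1 − 0.2)(2033) = 0.8(2033) = 1626.4
C = 470 + 0.87(1626.4) = 470 + 1414.968 = 1884.968
S = Yd − C = 1626.4 − 1884.968 = -258.568

S = -258.568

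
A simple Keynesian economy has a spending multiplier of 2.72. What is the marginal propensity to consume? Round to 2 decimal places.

MPC = 0.63

k = 1/(1 − MPC), so 1 − MPC = 1/k = 1/2.72 = 0.3676
MPC = 1 − 0.3676 = 0.63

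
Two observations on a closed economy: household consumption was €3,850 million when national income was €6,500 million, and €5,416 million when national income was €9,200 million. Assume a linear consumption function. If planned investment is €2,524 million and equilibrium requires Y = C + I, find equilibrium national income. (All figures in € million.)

MPC = (5416 − 3850)/(9200 − 6500) = 1566/2700 = 0.58
a = 3850 − 0.58(6500) = 80
Equilibrium: Y = 80 + 0.58Y + 2524
0.42Y = 2604, so Y = 2604/0.42 = 6200

Y = 6200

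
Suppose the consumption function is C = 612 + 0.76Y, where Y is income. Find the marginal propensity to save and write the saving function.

MPS = 1 − MPC = 1 − 0.76 = 0.24
S = Y − C = -612 + 0.24Y

MPS = 0.24; S = -612 + 0.24Y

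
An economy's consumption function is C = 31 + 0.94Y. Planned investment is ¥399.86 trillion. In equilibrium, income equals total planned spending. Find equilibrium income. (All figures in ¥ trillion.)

Y = 7181

Y = C + I = 31 + 0.94Y + 399.86
Y − 0.94Y = 430.86
0.06Y = 430.86, so Y = 430.86/0.06 = 7181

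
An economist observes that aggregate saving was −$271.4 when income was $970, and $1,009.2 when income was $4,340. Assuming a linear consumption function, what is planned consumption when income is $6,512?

C = 4677.44

MPS = ΔS/ΔY = (1009.2 − (-271.4))/(4340 − 970) = 1280.6/3370 = 0.38
MPC = 1 − MPS = 0.62
Autonomous saving = -271.4 − 0.38(970) = -640, so a = 640
C = 640 + 0.62(6512) = 640 + 4037.44 = 4677.44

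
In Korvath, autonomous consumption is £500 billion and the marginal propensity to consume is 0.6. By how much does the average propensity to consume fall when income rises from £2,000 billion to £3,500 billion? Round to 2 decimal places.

ΔAPC = 0.11

At Y = 2000: C = 500 + 0.6(2000) = 1700, APC = 1700/2000 = 0.850
At Y = 3500: C = 2600, APC = 2600/3500 = 0.743
Fall in APC = 0.850 − 0.743 = 0.107 ≈ 0.11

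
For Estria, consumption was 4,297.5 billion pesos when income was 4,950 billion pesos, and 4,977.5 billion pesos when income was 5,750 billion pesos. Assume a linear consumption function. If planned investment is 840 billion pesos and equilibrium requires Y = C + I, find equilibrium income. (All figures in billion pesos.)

MPC = (4977.5 − 4297.5)/(5750 − 4950) = 680/800 = 0.85
a = 4297.5 − 0.85(4950) = 90
Equilibrium: Y = 90 + 0.85Y + 840
0.15Y = 930, so Y = 930/0.15 = 6200

Y = 6200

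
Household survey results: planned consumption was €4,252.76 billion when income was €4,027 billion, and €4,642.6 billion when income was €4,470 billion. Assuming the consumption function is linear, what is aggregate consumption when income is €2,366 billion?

C = 2791.08

MPC = (4642.6 − 4252.76)/(4470 − 4027) = 389.84/443 = 0.88
a = 4252.76 − 0.88(4027) = 4252.76 − 3543.76 = 709
C = 709 + 0.88(2366) = 709 + 2082.08 = 2791.08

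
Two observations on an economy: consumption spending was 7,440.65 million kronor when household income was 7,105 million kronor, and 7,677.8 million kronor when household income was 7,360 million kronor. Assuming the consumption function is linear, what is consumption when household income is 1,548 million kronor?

C = 2272.64

MPC = (7677.8 − 7440.65)/(7360 − 7105) = 237.15/255 = 0.93
a = 7440.65 − 0.93(7105) = 7440.65 − 6607.65 = 833
C = 833 + 0.93(1548) = 833 + 1439.64 = 2272.64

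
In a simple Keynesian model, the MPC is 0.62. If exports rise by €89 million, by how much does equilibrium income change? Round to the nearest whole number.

ΔY ≈ 234

The multiplier is 1/(1 − MPC) = 1/0.38.
ΔY = 89/0.38 = 234.21 ≈ 234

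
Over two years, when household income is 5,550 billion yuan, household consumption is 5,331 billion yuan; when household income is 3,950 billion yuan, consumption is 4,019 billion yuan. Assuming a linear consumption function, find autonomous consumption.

a = 780

MPC = ΔC/ΔY = (5331 − 4019)/(5550 − 3950) = 1312/1600 = 0.82
a = C − MPC·Y = 4019 − 0.82(3950) = 4019 − 3239 = 780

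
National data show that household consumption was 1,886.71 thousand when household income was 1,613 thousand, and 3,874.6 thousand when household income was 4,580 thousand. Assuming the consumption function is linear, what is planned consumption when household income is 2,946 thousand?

MPC = (3874.6 − 1886.71)/(4580 − 1613) = 1987.89/2967 = 0.67
a = 1886.71 − 0.67(1613) = 1886.71 − 1080.71 = 806
C = 806 + 0.67(2946) = 806 + 1973.82 = 2779.82

C = 2779.82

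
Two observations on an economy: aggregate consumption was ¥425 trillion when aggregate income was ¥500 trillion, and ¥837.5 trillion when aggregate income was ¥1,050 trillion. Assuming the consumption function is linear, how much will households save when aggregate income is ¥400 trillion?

S = 50

MPC = (837.5 − 425)/(1050 − 500) = 412.5/550 = 0.75
a = 425 − 0.75(500) = 425 − 375 = 50
C = 50 + 0.75(400) = 350
S = 400 − 350 = 50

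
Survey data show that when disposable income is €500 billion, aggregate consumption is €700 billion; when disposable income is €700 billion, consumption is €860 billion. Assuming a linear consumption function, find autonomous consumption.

MPC = ΔC/ΔY = (860 − 700)/(700 − 500) = 160/200 = 0.8
a = C − MPC·Y = 700 − 0.8(500) = 700 − 400 = 300

a = 300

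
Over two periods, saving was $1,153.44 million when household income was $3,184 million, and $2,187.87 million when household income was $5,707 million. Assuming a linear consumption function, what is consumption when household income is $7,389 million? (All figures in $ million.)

C = 4511.51

MPS = ΔS/ΔY = (2187.87 − 1153.44)/(5707 − 3184) = 1034.43/2523 = 0.41
MPC = 1 − MPS = 0.59
Autonomous saving = 1153.44 − 0.41(3184) = -152, so a = 152
C = 152 + 0.59(7389) = 152 + 4359.51 = 4511.51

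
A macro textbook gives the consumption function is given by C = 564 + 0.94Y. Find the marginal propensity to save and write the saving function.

MPS = 0.06; S = -564 + 0.06Y

MPS = 1 − MPC = 1 − 0.94 = 0.06
S = Y − C = -564 + 0.06Y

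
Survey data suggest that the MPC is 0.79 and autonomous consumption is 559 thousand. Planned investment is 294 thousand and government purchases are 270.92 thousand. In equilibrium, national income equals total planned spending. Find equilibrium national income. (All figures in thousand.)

Y = C + I + G = 559 + 0.79Y + 294 + 270.92
Y − 0.79Y = 1123.92
0.21Y = 1123.92, so Y = 1123.92/0.21 = 5352

Y = 5352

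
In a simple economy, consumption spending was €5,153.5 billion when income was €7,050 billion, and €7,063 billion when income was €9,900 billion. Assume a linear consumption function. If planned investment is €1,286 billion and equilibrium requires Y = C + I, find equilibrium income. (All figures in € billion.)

MPC = (7063 − 5153.5)/(9900 − 7050) = 1909.5/2850 = 0.67
a = 5153.5 − 0.67(7050) = 430
Equilibrium: Y = 430 + 0.67Y + 1286
0.33Y = 1716, so Y = 1716/0.33 = 5200

Y = 5200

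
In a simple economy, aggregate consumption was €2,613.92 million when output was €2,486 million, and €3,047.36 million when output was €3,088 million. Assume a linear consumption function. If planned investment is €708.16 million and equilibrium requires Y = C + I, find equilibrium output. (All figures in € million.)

MPC = (3047.36 − 2613.92)/(3088 − 2486) = 433.44/602 = 0.72
a = 2613.92 − 0.72(2486) = 824
Equilibrium: Y = 824 + 0.72Y + 708.16
0.28Y = 1532.16, so Y = 1532.16/0.28 = 5472

Y = 5472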